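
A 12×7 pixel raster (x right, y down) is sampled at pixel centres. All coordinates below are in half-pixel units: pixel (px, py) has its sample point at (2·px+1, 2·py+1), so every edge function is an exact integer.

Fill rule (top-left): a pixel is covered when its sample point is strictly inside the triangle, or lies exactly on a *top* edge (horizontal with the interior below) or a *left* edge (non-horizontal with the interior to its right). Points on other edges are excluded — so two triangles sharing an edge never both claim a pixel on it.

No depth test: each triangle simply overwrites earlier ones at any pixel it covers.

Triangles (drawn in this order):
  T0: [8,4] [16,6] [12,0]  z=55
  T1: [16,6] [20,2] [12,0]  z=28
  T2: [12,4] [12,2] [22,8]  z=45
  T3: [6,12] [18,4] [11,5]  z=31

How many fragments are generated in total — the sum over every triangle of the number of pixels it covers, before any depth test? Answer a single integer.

T0:
  2·area = 40  (B↔C swapped to make it positive)
  edge (8, 4)→(12, 0): d=(4,-4) top-left  bias=+0
  edge (12, 0)→(16, 6): d=(4,6) right/bottom  bias=-1
  edge (16, 6)→(8, 4): d=(-8,-2) top-left  bias=+0
    (5,0)@(11, 1): e=[0,10,30] → █  [on edge]
    (6,0)@(13, 1): e=[8,-2,34] → ·
    (4,1)@(9, 3): e=[0,30,10] → █  [on edge]
    (6,1)@(13, 3): e=[16,6,18] → █
    (7,1)@(15, 3): e=[24,-6,22] → ·
    (3,2)@(7, 5): e=[0,50,-10] → ·  [on edge]
    (4,2)@(9, 5): e=[8,38,-6] → ·
    (5,2)@(11, 5): e=[16,26,-2] → ·
    (6,2)@(13, 5): e=[24,14,2] → █
    (7,2)@(15, 5): e=[32,2,6] → █
    (8,2)@(17, 5): e=[40,-10,10] → ·
    (2,3)@(5, 7): e=[0,70,-30] → ·  [on edge]
    (1,4)@(3, 9): e=[0,90,-50] → ·  [on edge]
    (0,5)@(1, 11): e=[0,110,-70] → ·  [on edge]
  covered (6 px):
    · · · · · █ · · · · · ·
    · · · · █ █ █ · · · · ·
    · · · · · · █ █ · · · ·
    · · · · · · · · · · · ·
    · · · · · · · · · · · ·
    · · · · · · · · · · · ·
    · · · · · · · · · · · ·
T1:
  2·area = 40  (B↔C swapped to make it positive)
  edge (16, 6)→(12, 0): d=(-4,-6) top-left  bias=+0
  edge (12, 0)→(20, 2): d=(8,2) right/bottom  bias=-1
  edge (20, 2)→(16, 6): d=(-4,4) right/bottom  bias=-1
    (6,0)@(13, 1): e=[2,6,32] → █
    (7,0)@(15, 1): e=[14,2,24] → █
    (8,0)@(17, 1): e=[26,-2,16] → ·
    (10,0)@(21, 1): e=[50,-10,0] → ·  [on edge]
    (6,1)@(13, 3): e=[-6,22,24] → ·
    (7,1)@(15, 3): e=[6,18,16] → █
    (8,1)@(17, 3): e=[18,14,8] → █
    (9,1)@(19, 3): e=[30,10,0] → ·  [on edge]
    (7,2)@(15, 5): e=[-2,34,8] → ·
    (8,2)@(17, 5): e=[10,30,0] → ·  [on edge]
    (7,3)@(15, 7): e=[-10,50,0] → ·  [on edge]
    (6,4)@(13, 9): e=[-30,70,0] → ·  [on edge]
    (5,5)@(11, 11): e=[-50,90,0] → ·  [on edge]
    (4,6)@(9, 13): e=[-70,110,0] → ·  [on edge]
  covered (4 px):
    · · · · · · █ █ · · · ·
    · · · · · · · █ █ · · ·
    · · · · · · · · · · · ·
    · · · · · · · · · · · ·
    · · · · · · · · · · · ·
    · · · · · · · · · · · ·
    · · · · · · · · · · · ·
T2:
  2·area = 20
  edge (12, 4)→(12, 2): d=(0,-2) top-left  bias=+0
  edge (12, 2)→(22, 8): d=(10,6) right/bottom  bias=-1
  edge (22, 8)→(12, 4): d=(-10,-4) top-left  bias=+0
    (6,1)@(13, 3): e=[2,4,14] → █
    (7,1)@(15, 3): e=[6,-8,22] → ·
    (6,2)@(13, 5): e=[2,24,-6] → ·
    (7,2)@(15, 5): e=[6,12,2] → █
    (8,2)@(17, 5): e=[10,0,10] → ·  [on edge]
    (7,3)@(15, 7): e=[6,32,-18] → ·
  covered (2 px):
    · · · · · · · · · · · ·
    · · · · · · █ · · · · ·
    · · · · · · · █ · · · ·
    · · · · · · · · · · · ·
    · · · · · · · · · · · ·
    · · · · · · · · · · · ·
    · · · · · · · · · · · ·
T3:
  2·area = 44  (B↔C swapped to make it positive)
  edge (6, 12)→(11, 5): d=(5,-7) top-left  bias=+0
  edge (11, 5)→(18, 4): d=(7,-1) top-left  bias=+0
  edge (18, 4)→(6, 12): d=(-12,8) right/bottom  bias=-1
    (5,2)@(11, 5): e=[0,0,44] → █  [on edge]
    (6,2)@(13, 5): e=[14,2,28] → █
    (7,2)@(15, 5): e=[28,4,12] → █
    (8,2)@(17, 5): e=[42,6,-4] → ·
    (5,3)@(11, 7): e=[10,14,20] → █
    (7,3)@(15, 7): e=[38,18,-12] → ·
    (4,4)@(9, 9): e=[6,26,12] → █
    (5,4)@(11, 9): e=[20,28,-4] → ·
    (6,4)@(13, 9): e=[34,30,-20] → ·
    (3,5)@(7, 11): e=[2,38,4] → █
    (4,5)@(9, 11): e=[16,40,-12] → ·
    (3,6)@(7, 13): e=[12,52,-20] → ·
  covered (7 px):
    · · · · · · · · · · · ·
    · · · · · · · · · · · ·
    · · · · · █ █ █ · · · ·
    · · · · · █ █ · · · · ·
    · · · · █ · · · · · · ·
    · · · █ · · · · · · · ·
    · · · · · · · · · · · ·

Final: 19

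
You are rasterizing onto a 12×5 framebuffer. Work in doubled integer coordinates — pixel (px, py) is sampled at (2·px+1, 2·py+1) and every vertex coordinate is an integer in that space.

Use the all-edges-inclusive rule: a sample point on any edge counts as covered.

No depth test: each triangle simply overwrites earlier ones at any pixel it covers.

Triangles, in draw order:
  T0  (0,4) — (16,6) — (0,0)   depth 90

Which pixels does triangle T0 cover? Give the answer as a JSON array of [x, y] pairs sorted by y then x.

T0:
  2·area = 64  (B↔C swapped to make it positive)
  edge (0, 4)→(0, 0): d=(0,-4) inclusive
  edge (0, 0)→(16, 6): d=(16,6) inclusive
  edge (16, 6)→(0, 4): d=(-16,-2) inclusive
    (0,0)@(1, 1): e=[4,10,50] → █
    (1,0)@(3, 1): e=[12,-2,54] → ·
    (0,1)@(1, 3): e=[4,42,18] → █
    (1,1)@(3, 3): e=[12,30,22] → █
    (2,1)@(5, 3): e=[20,18,26] → █
    (3,1)@(7, 3): e=[28,6,30] → █
    (4,1)@(9, 3): e=[36,-6,34] → ·
    (0,2)@(1, 5): e=[4,74,-14] → ·
    (1,2)@(3, 5): e=[12,62,-10] → ·
    (2,2)@(5, 5): e=[20,50,-6] → ·
    (3,2)@(7, 5): e=[28,38,-2] → ·
    (4,2)@(9, 5): e=[36,26,2] → █
  covered (8 px):
    █ · · · · · · · · · · ·
    █ █ █ █ · · · · · · · ·
    · · · · █ █ █ · · · · ·
    · · · · · · · · · · · ·
    · · · · · · · · · · · ·

Result: [[0,0],[0,1],[1,1],[2,1],[3,1],[4,2],[5,2],[6,2]]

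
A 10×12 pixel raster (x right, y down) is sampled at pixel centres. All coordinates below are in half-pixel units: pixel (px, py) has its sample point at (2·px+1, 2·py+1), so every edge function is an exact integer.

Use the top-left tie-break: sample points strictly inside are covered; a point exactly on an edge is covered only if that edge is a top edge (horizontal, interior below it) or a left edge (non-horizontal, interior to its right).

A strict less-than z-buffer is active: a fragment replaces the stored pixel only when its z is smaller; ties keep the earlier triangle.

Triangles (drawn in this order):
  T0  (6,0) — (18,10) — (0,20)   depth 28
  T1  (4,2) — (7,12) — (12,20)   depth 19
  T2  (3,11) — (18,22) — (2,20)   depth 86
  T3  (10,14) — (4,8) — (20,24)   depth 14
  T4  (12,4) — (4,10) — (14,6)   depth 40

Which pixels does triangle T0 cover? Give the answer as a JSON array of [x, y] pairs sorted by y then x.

T0:
  2·area = 300
  edge (6, 0)→(18, 10): d=(12,10) right/bottom  bias=-1
  edge (18, 10)→(0, 20): d=(-18,10) right/bottom  bias=-1
  edge (0, 20)→(6, 0): d=(6,-20) top-left  bias=+0
    (3,0)@(7, 1): e=[2,272,26] → #
    (4,0)@(9, 1): e=[-18,252,66] → ·
    (3,1)@(7, 3): e=[26,236,38] → #
    (4,1)@(9, 3): e=[6,216,78] → #
    (5,1)@(11, 3): e=[-14,196,118] → ·
    (2,2)@(5, 5): e=[70,220,10] → #
    (5,2)@(11, 5): e=[10,160,130] → #
    (6,2)@(13, 5): e=[-10,140,170] → ·
    (2,3)@(5, 7): e=[94,184,22] → #
    (6,3)@(13, 7): e=[14,104,182] → #
    (7,3)@(15, 7): e=[-6,84,222] → ·
    (2,4)@(5, 9): e=[118,148,34] → #
    (4,7)@(9, 15): e=[150,0,150] → ·  [on edge]
  covered (37 px):
    · · · # · · · · · ·
    · · · # # · · · · ·
    · · # # # # · · · ·
    · · # # # # # · · ·
    · · # # # # # # · ·
    · # # # # # # # · ·
    · # # # # # · · · ·
    · # # # · · · · · ·
    # # # · · · · · · ·
    # · · · · · · · · ·
    · · · · · · · · · ·
    · · · · · · · · · ·
T1:
  2·area = 26  (B↔C swapped to make it positive)
  edge (4, 2)→(12, 20): d=(8,18) right/bottom  bias=-1
  edge (12, 20)→(7, 12): d=(-5,-8) top-left  bias=+0
  edge (7, 12)→(4, 2): d=(-3,-10) top-left  bias=+0
    (2,2)@(5, 5): e=[6,19,1] → #
    (3,2)@(7, 5): e=[-30,35,21] → ·
    (2,3)@(5, 7): e=[22,9,-5] → ·
    (3,4)@(7, 9): e=[2,15,9] → #
    (4,4)@(9, 9): e=[-34,31,29] → ·
    (3,5)@(7, 11): e=[18,5,3] → #
    (4,5)@(9, 11): e=[-18,21,23] → ·
    (3,6)@(7, 13): e=[34,-5,-3] → ·
    (4,7)@(9, 15): e=[14,1,11] → #
    (5,7)@(11, 15): e=[-22,17,31] → ·
    (4,8)@(9, 17): e=[30,-9,5] → ·
  covered (4 px):
    · · · · · · · · · ·
    · · · · · · · · · ·
    · · # · · · · · · ·
    · · · · · · · · · ·
    · · · # · · · · · ·
    · · · # · · · · · ·
    · · · · · · · · · ·
    · · · · # · · · · ·
    · · · · · · · · · ·
    · · · · · · · · · ·
    · · · · · · · · · ·
    · · · · · · · · · ·
T2:
  2·area = 146
  edge (3, 11)→(18, 22): d=(15,11) right/bottom  bias=-1
  edge (18, 22)→(2, 20): d=(-16,-2) top-left  bias=+0
  edge (2, 20)→(3, 11): d=(1,-9) top-left  bias=+0
    (1,5)@(3, 11): e=[0,146,0] → ·  [on edge]
    (1,6)@(3, 13): e=[30,114,2] → #
    (2,6)@(5, 13): e=[8,118,20] → #
    (3,6)@(7, 13): e=[-14,122,38] → ·
    (1,7)@(3, 15): e=[60,82,4] → #
    (3,7)@(7, 15): e=[16,90,40] → #
    (4,7)@(9, 15): e=[-6,94,58] → ·
    (1,8)@(3, 17): e=[90,50,6] → #
    (4,8)@(9, 17): e=[24,62,60] → #
    (5,8)@(11, 17): e=[2,66,78] → #
    (6,8)@(13, 17): e=[-20,70,96] → ·
    (1,9)@(3, 19): e=[120,18,8] → #
  covered (19 px):
    · · · · · · · · · ·
    · · · · · · · · · ·
    · · · · · · · · · ·
    · · · · · · · · · ·
    · · · · · · · · · ·
    · · · · · · · · · ·
    · # # · · · · · · ·
    · # # # · · · · · ·
    · # # # # # · · · ·
    · # # # # # # · · ·
    · · · · · # # # · ·
    · · · · · · · · · ·
T3:
  degenerate (2·area = 0) — covers nothing
T4:
  2·area = 28  (B↔C swapped to make it positive)
  edge (12, 4)→(14, 6): d=(2,2) right/bottom  bias=-1
  edge (14, 6)→(4, 10): d=(-10,4) right/bottom  bias=-1
  edge (4, 10)→(12, 4): d=(8,-6) top-left  bias=+0
    (4,0)@(9, 1): e=[0,70,-42] → ·  [on edge]
    (5,1)@(11, 3): e=[0,42,-14] → ·  [on edge]
    (5,2)@(11, 5): e=[4,22,2] → #
    (6,2)@(13, 5): e=[0,14,14] → ·  [on edge]
    (4,3)@(9, 7): e=[12,10,6] → #
    (6,3)@(13, 7): e=[4,-6,30] → ·
    (7,3)@(15, 7): e=[0,-14,42] → ·  [on edge]
    (4,4)@(9, 9): e=[16,-10,22] → ·
    (5,4)@(11, 9): e=[12,-18,34] → ·
    (8,4)@(17, 9): e=[0,-42,70] → ·  [on edge]
    (9,5)@(19, 11): e=[0,-70,98] → ·  [on edge]
  covered (3 px):
    · · · · · · · · · ·
    · · · · · · · · · ·
    · · · · · # · · · ·
    · · · · # # · · · ·
    · · · · · · · · · ·
    · · · · · · · · · ·
    · · · · · · · · · ·
    · · · · · · · · · ·
    · · · · · · · · · ·
    · · · · · · · · · ·
    · · · · · · · · · ·
    · · · · · · · · · ·

Answer: [[3,0],[3,1],[4,1],[2,2],[3,2],[4,2],[5,2],[2,3],[3,3],[4,3],[5,3],[6,3],[2,4],[3,4],[4,4],[5,4],[6,4],[7,4],[1,5],[2,5],[3,5],[4,5],[5,5],[6,5],[7,5],[1,6],[2,6],[3,6],[4,6],[5,6],[1,7],[2,7],[3,7],[0,8],[1,8],[2,8],[0,9]]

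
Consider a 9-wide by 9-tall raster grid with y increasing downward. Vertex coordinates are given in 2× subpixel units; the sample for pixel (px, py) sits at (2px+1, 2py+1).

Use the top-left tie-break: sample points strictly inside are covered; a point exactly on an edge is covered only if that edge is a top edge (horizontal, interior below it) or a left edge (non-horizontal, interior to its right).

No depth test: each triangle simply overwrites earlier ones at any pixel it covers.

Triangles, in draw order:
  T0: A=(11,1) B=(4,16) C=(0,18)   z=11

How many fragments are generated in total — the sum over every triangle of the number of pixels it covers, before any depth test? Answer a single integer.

T0:
  2·area = 46
  edge (11, 1)→(4, 16): d=(-7,15) right/bottom  bias=-1
  edge (4, 16)→(0, 18): d=(-4,2) right/bottom  bias=-1
  edge (0, 18)→(11, 1): d=(11,-17) top-left  bias=+0
    (5,0)@(11, 1): e=[0,46,0] → ·  [on edge]
    (4,2)@(9, 5): e=[2,34,10] → █
    (5,2)@(11, 5): e=[-28,30,44] → ·
    (4,3)@(9, 7): e=[-12,26,32] → ·
    (3,4)@(7, 9): e=[4,22,20] → █
    (4,4)@(9, 9): e=[-26,18,54] → ·
    (2,5)@(5, 11): e=[20,18,8] → █
    (3,5)@(7, 11): e=[-10,14,42] → ·
    (2,6)@(5, 13): e=[6,10,30] → █
    (3,6)@(7, 13): e=[-24,6,64] → ·
    (1,7)@(3, 15): e=[22,6,18] → █
    (2,7)@(5, 15): e=[-8,2,52] → ·
  covered (6 px):
    · · · · · · · · ·
    · · · · · · · · ·
    · · · · █ · · · ·
    · · · · · · · · ·
    · · · █ · · · · ·
    · · █ · · · · · ·
    · · █ · · · · · ·
    · █ · · · · · · ·
    █ · · · · · · · ·

Final: 6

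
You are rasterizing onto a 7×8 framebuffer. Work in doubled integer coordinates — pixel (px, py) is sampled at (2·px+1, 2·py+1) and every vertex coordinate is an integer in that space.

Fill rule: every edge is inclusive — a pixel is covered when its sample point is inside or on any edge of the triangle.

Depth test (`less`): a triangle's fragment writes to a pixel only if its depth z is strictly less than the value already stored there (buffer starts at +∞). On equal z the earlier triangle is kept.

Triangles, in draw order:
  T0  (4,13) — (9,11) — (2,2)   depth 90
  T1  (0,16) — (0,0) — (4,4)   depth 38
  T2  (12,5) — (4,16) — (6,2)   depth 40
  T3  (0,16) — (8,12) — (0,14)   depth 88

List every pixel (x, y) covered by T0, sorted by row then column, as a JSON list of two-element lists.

T0:
  2·area = 59  (B↔C swapped to make it positive)
  edge (4, 13)→(2, 2): d=(-2,-11) inclusive
  edge (2, 2)→(9, 11): d=(7,9) inclusive
  edge (9, 11)→(4, 13): d=(-5,2) inclusive
    (1,2)@(3, 5): e=[5,12,42] → X
    (2,2)@(5, 5): e=[27,-6,38] → .
    (1,3)@(3, 7): e=[1,26,32] → X
    (2,3)@(5, 7): e=[23,8,28] → X
    (3,3)@(7, 7): e=[45,-10,24] → .
    (1,4)@(3, 9): e=[-3,40,22] → .
    (2,4)@(5, 9): e=[19,22,18] → X
    (3,4)@(7, 9): e=[41,4,14] → X
    (4,4)@(9, 9): e=[63,-14,10] → .
    (2,5)@(5, 11): e=[15,36,8] → X
    (4,5)@(9, 11): e=[59,0,0] → X  [on edge]
    (5,5)@(11, 11): e=[81,-18,-4] → .
  covered (8 px):
    . . . . . . .
    . . . . . . .
    . X . . . . .
    . X X . . . .
    . . X X . . .
    . . X X X . .
    . . . . . . .
    . . . . . . .
T1:
  2·area = 64
  edge (0, 16)→(0, 0): d=(0,-16) inclusive
  edge (0, 0)→(4, 4): d=(4,4) inclusive
  edge (4, 4)→(0, 16): d=(-4,12) inclusive
    (0,0)@(1, 1): e=[16,0,48] → X  [on edge]
    (1,0)@(3, 1): e=[48,-8,24] → .
    (2,0)@(5, 1): e=[80,-16,0] → .  [on edge]
    (0,1)@(1, 3): e=[16,8,40] → X
    (1,1)@(3, 3): e=[48,0,16] → X  [on edge]
    (2,1)@(5, 3): e=[80,-8,-8] → .
    (0,2)@(1, 5): e=[16,16,32] → X
    (2,2)@(5, 5): e=[80,0,-16] → .  [on edge]
    (0,3)@(1, 7): e=[16,24,24] → X
    (1,3)@(3, 7): e=[48,16,0] → X  [on edge]
    (2,3)@(5, 7): e=[80,8,-24] → .
    (3,3)@(7, 7): e=[112,0,-48] → .  [on edge]
    (4,4)@(9, 9): e=[144,0,-80] → .  [on edge]
    (5,5)@(11, 11): e=[176,0,-112] → .  [on edge]
    (0,6)@(1, 13): e=[16,48,0] → X  [on edge]
    (6,6)@(13, 13): e=[208,0,-144] → .  [on edge]
  covered (10 px):
    X . . . . . .
    X X . . . . .
    X X . . . . .
    X X . . . . .
    X . . . . . .
    X . . . . . .
    X . . . . . .
    . . . . . . .
T2:
  2·area = 90
  edge (12, 5)→(4, 16): d=(-8,11) inclusive
  edge (4, 16)→(6, 2): d=(2,-14) inclusive
  edge (6, 2)→(12, 5): d=(6,3) inclusive
    (3,1)@(7, 3): e=[71,16,3] → X
    (4,1)@(9, 3): e=[49,44,-3] → .
    (3,2)@(7, 5): e=[55,20,15] → X
    (4,2)@(9, 5): e=[33,48,9] → X
    (5,2)@(11, 5): e=[11,76,3] → X
    (6,2)@(13, 5): e=[-11,104,-3] → .
    (3,3)@(7, 7): e=[39,24,27] → X
    (5,3)@(11, 7): e=[-5,80,15] → .
    (2,4)@(5, 9): e=[45,0,45] → X  [on edge]
    (5,4)@(11, 9): e=[-21,84,27] → .
    (2,5)@(5, 11): e=[29,4,57] → X
    (4,5)@(9, 11): e=[-15,60,45] → .
  covered (12 px):
    . . . . . . .
    . . . X . . .
    . . . X X X .
    . . . X X . .
    . . X X X . .
    . . X X . . .
    . . X . . . .
    . . . . . . .
T3:
  2·area = 16  (B↔C swapped to make it positive)
  edge (0, 16)→(0, 14): d=(0,-2) inclusive
  edge (0, 14)→(8, 12): d=(8,-2) inclusive
  edge (8, 12)→(0, 16): d=(-8,4) inclusive
    (2,6)@(5, 13): e=[10,2,4] → X
    (3,6)@(7, 13): e=[14,6,-4] → .
    (0,7)@(1, 15): e=[2,10,4] → X
    (1,7)@(3, 15): e=[6,14,-4] → .
    (2,7)@(5, 15): e=[10,18,-12] → .
  covered (2 px):
    . . . . . . .
    . . . . . . .
    . . . . . . .
    . . . . . . .
    . . . . . . .
    . . . . . . .
    . . X . . . .
    X . . . . . .

Final: [[1,2],[1,3],[2,3],[2,4],[3,4],[2,5],[3,5],[4,5]]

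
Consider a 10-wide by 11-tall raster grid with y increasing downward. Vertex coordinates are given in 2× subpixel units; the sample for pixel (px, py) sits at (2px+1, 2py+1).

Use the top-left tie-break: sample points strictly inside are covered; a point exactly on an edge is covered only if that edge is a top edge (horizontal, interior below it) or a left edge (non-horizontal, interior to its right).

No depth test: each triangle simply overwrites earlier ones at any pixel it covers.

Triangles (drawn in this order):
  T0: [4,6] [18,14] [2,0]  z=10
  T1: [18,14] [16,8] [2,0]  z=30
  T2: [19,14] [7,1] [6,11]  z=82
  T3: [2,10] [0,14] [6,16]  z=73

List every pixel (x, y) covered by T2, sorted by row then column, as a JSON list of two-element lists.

T0:
  2·area = 68  (B↔C swapped to make it positive)
  edge (4, 6)→(2, 0): d=(-2,-6) top-left  bias=+0
  edge (2, 0)→(18, 14): d=(16,14) right/bottom  bias=-1
  edge (18, 14)→(4, 6): d=(-14,-8) top-left  bias=+0
    (1,0)@(3, 1): e=[4,2,62] → █
    (2,0)@(5, 1): e=[16,-26,78] → ·
    (1,1)@(3, 3): e=[0,34,34] → █  [on edge]
    (2,1)@(5, 3): e=[12,6,50] → █
    (3,1)@(7, 3): e=[24,-22,66] → ·
    (1,2)@(3, 5): e=[-4,66,6] → ·
    (2,2)@(5, 5): e=[8,38,22] → █
    (3,2)@(7, 5): e=[20,10,38] → █
    (4,2)@(9, 5): e=[32,-18,54] → ·
    (2,3)@(5, 7): e=[4,70,-6] → ·
    (3,3)@(7, 7): e=[16,42,10] → █
    (4,3)@(9, 7): e=[28,14,26] → █
    (2,4)@(5, 9): e=[0,102,-34] → ·  [on edge]
    (3,7)@(7, 15): e=[0,170,-102] → ·  [on edge]
    (4,10)@(9, 21): e=[0,238,-170] → ·  [on edge]
  covered (9 px):
    · █ · · · · · · · ·
    · █ █ · · · · · · ·
    · · █ █ · · · · · ·
    · · · █ █ · · · · ·
    · · · · · █ · · · ·
    · · · · · · █ · · ·
    · · · · · · · · · ·
    · · · · · · · · · ·
    · · · · · · · · · ·
    · · · · · · · · · ·
    · · · · · · · · · ·
T1:
  2·area = 68  (B↔C swapped to make it positive)
  edge (18, 14)→(2, 0): d=(-16,-14) top-left  bias=+0
  edge (2, 0)→(16, 8): d=(14,8) right/bottom  bias=-1
  edge (16, 8)→(18, 14): d=(2,6) right/bottom  bias=-1
    (3,1)@(7, 3): e=[22,2,44] → █
    (4,1)@(9, 3): e=[50,-14,32] → ·
    (3,2)@(7, 5): e=[-10,30,48] → ·
    (4,2)@(9, 5): e=[18,14,36] → █
    (5,2)@(11, 5): e=[46,-2,24] → ·
    (7,2)@(15, 5): e=[102,-34,0] → ·  [on edge]
    (4,3)@(9, 7): e=[-14,42,40] → ·
    (5,3)@(11, 7): e=[14,26,28] → █
    (6,3)@(13, 7): e=[42,10,16] → █
    (7,3)@(15, 7): e=[70,-6,4] → ·
    (5,4)@(11, 9): e=[-18,54,32] → ·
    (6,4)@(13, 9): e=[10,38,20] → █
    (8,5)@(17, 11): e=[34,34,0] → ·  [on edge]
    (9,8)@(19, 17): e=[-34,102,0] → ·  [on edge]
  covered (8 px):
    · · · · · · · · · ·
    · · · █ · · · · · ·
    · · · · █ · · · · ·
    · · · · · █ █ · · ·
    · · · · · · █ █ · ·
    · · · · · · · █ · ·
    · · · · · · · · █ ·
    · · · · · · · · · ·
    · · · · · · · · · ·
    · · · · · · · · · ·
    · · · · · · · · · ·
T2:
  2·area = 133  (B↔C swapped to make it positive)
  edge (19, 14)→(6, 11): d=(-13,-3) top-left  bias=+0
  edge (6, 11)→(7, 1): d=(1,-10) top-left  bias=+0
  edge (7, 1)→(19, 14): d=(12,13) right/bottom  bias=-1
    (3,0)@(7, 1): e=[133,0,0] → ·  [on edge]
    (3,1)@(7, 3): e=[107,2,24] → █
    (4,1)@(9, 3): e=[113,22,-2] → ·
    (3,2)@(7, 5): e=[81,4,48] → █
    (4,2)@(9, 5): e=[87,24,22] → █
    (5,2)@(11, 5): e=[93,44,-4] → ·
    (3,3)@(7, 7): e=[55,6,72] → █
    (5,3)@(11, 7): e=[67,46,20] → █
    (6,3)@(13, 7): e=[73,66,-6] → ·
    (3,4)@(7, 9): e=[29,8,96] → █
    (6,4)@(13, 9): e=[47,68,18] → █
    (7,4)@(15, 9): e=[53,88,-8] → ·
    (2,10)@(5, 21): e=[-133,0,266] → ·  [on edge]
  covered (17 px):
    · · · · · · · · · ·
    · · · █ · · · · · ·
    · · · █ █ · · · · ·
    · · · █ █ █ · · · ·
    · · · █ █ █ █ · · ·
    · · · █ █ █ █ █ · ·
    · · · · · · · █ █ ·
    · · · · · · · · · ·
    · · · · · · · · · ·
    · · · · · · · · · ·
    · · · · · · · · · ·
T3:
  2·area = 28  (B↔C swapped to make it positive)
  edge (2, 10)→(6, 16): d=(4,6) right/bottom  bias=-1
  edge (6, 16)→(0, 14): d=(-6,-2) top-left  bias=+0
  edge (0, 14)→(2, 10): d=(2,-4) top-left  bias=+0
    (0,6)@(1, 13): e=[18,8,2] → █
    (1,6)@(3, 13): e=[6,12,10] → █
    (2,6)@(5, 13): e=[-6,16,18] → ·
    (0,7)@(1, 15): e=[26,-4,6] → ·
    (1,7)@(3, 15): e=[14,0,14] → █  [on edge]
    (2,7)@(5, 15): e=[2,4,22] → █
    (3,7)@(7, 15): e=[-10,8,30] → ·
    (1,8)@(3, 17): e=[22,-12,18] → ·
    (2,8)@(5, 17): e=[10,-8,26] → ·
    (4,8)@(9, 17): e=[-14,0,42] → ·  [on edge]
    (7,9)@(15, 19): e=[-42,0,70] → ·  [on edge]
  covered (4 px):
    · · · · · · · · · ·
    · · · · · · · · · ·
    · · · · · · · · · ·
    · · · · · · · · · ·
    · · · · · · · · · ·
    · · · · · · · · · ·
    █ █ · · · · · · · ·
    · █ █ · · · · · · ·
    · · · · · · · · · ·
    · · · · · · · · · ·
    · · · · · · · · · ·

Final: [[3,1],[3,2],[4,2],[3,3],[4,3],[5,3],[3,4],[4,4],[5,4],[6,4],[3,5],[4,5],[5,5],[6,5],[7,5],[7,6],[8,6]]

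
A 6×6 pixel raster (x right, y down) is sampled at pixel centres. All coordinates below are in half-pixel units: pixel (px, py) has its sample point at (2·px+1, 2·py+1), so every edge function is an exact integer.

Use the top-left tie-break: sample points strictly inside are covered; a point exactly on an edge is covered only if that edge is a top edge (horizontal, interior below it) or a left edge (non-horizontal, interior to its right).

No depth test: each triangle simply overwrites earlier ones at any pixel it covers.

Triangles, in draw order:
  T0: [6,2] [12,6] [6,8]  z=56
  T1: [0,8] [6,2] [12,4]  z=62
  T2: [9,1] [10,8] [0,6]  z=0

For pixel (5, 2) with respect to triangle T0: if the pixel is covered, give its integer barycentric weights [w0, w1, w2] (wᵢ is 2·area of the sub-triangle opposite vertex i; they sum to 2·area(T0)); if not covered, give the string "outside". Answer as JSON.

T0:
  2·area = 36
  edge (6, 2)→(12, 6): d=(6,4) right/bottom  bias=-1
  edge (12, 6)→(6, 8): d=(-6,2) right/bottom  bias=-1
  edge (6, 8)→(6, 2): d=(0,-6) top-left  bias=+0
    (3,1)@(7, 3): e=[2,28,6] → #
    (4,1)@(9, 3): e=[-6,24,18] → ·
    (3,2)@(7, 5): e=[14,16,6] → #
    (4,2)@(9, 5): e=[6,12,18] → #
    (5,2)@(11, 5): e=[-2,8,30] → ·
    (3,3)@(7, 7): e=[26,4,6] → #
    (4,3)@(9, 7): e=[18,0,18] → ·  [on edge]
    (1,4)@(3, 9): e=[54,0,-18] → ·  [on edge]
    (3,4)@(7, 9): e=[38,-8,6] → ·
  covered (4 px):
    · · · · · ·
    · · · # · ·
    · · · # # ·
    · · · # · ·
    · · · · · ·
    · · · · · ·
T1:
  2·area = 48
  edge (0, 8)→(6, 2): d=(6,-6) top-left  bias=+0
  edge (6, 2)→(12, 4): d=(6,2) right/bottom  bias=-1
  edge (12, 4)→(0, 8): d=(-12,4) right/bottom  bias=-1
    (1,0)@(3, 1): e=[-24,0,72] → ·  [on edge]
    (3,0)@(7, 1): e=[0,-8,56] → ·  [on edge]
    (2,1)@(5, 3): e=[0,8,40] → #  [on edge]
    (3,1)@(7, 3): e=[12,4,32] → #
    (4,1)@(9, 3): e=[24,0,24] → ·  [on edge]
    (1,2)@(3, 5): e=[0,24,24] → #  [on edge]
    (4,2)@(9, 5): e=[36,12,0] → ·  [on edge]
    (0,3)@(1, 7): e=[0,40,8] → #  [on edge]
    (1,3)@(3, 7): e=[12,36,0] → ·  [on edge]
    (2,3)@(5, 7): e=[24,32,-8] → ·
    (3,3)@(7, 7): e=[36,28,-16] → ·
    (0,4)@(1, 9): e=[12,52,-16] → ·
  covered (6 px):
    · · · · · ·
    · · # # · ·
    · # # # · ·
    # · · · · ·
    · · · · · ·
    · · · · · ·
T2:
  2·area = 68
  edge (9, 1)→(10, 8): d=(1,7) right/bottom  bias=-1
  edge (10, 8)→(0, 6): d=(-10,-2) top-left  bias=+0
  edge (0, 6)→(9, 1): d=(9,-5) top-left  bias=+0
    (4,0)@(9, 1): e=[0,68,0] → ·  [on edge]
    (3,1)@(7, 3): e=[16,44,8] → #
    (4,1)@(9, 3): e=[2,48,18] → #
    (5,1)@(11, 3): e=[-12,52,28] → ·
    (1,2)@(3, 5): e=[46,16,6] → #
    (2,2)@(5, 5): e=[32,20,16] → #
    (5,2)@(11, 5): e=[-10,32,46] → ·
    (1,3)@(3, 7): e=[48,-4,24] → ·
    (2,3)@(5, 7): e=[34,0,34] → #  [on edge]
    (5,3)@(11, 7): e=[-8,12,64] → ·
    (2,4)@(5, 9): e=[36,-20,52] → ·
    (3,4)@(7, 9): e=[22,-16,62] → ·
  covered (9 px):
    · · · · · ·
    · · · # # ·
    · # # # # ·
    · · # # # ·
    · · · · · ·
    · · · · · ·

Result: "outside"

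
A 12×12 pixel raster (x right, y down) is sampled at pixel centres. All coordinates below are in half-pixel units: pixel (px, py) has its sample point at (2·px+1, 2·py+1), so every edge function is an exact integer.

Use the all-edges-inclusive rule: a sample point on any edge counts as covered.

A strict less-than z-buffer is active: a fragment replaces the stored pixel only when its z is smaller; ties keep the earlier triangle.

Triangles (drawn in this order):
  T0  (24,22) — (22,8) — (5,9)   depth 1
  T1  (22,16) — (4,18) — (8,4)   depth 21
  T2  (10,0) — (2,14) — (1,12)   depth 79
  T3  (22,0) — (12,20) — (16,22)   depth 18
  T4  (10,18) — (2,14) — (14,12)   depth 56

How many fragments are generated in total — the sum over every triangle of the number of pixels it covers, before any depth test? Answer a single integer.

T0:
  2·area = 240  (B↔C swapped to make it positive)
  edge (24, 22)→(5, 9): d=(-19,-13) inclusive
  edge (5, 9)→(22, 8): d=(17,-1) inclusive
  edge (22, 8)→(24, 22): d=(2,14) inclusive
    (10,0)@(21, 1): e=[360,-120,0] → ·  [on edge]
    (2,4)@(5, 9): e=[0,0,240] → #  [on edge]
    (3,4)@(7, 9): e=[26,2,212] → #
    (4,4)@(9, 9): e=[52,4,184] → #
    (5,4)@(11, 9): e=[78,6,156] → #
    (6,4)@(13, 9): e=[104,8,128] → #
    (7,4)@(15, 9): e=[130,10,100] → #
    (8,4)@(17, 9): e=[156,12,72] → #
    (9,4)@(19, 9): e=[182,14,44] → #
    (10,4)@(21, 9): e=[208,16,16] → #
    (11,4)@(23, 9): e=[234,18,-12] → ·
    (2,5)@(5, 11): e=[-38,34,244] → ·
    (11,7)@(23, 15): e=[120,120,0] → #  [on edge]
  covered (34 px):
    · · · · · · · · · · · ·
    · · · · · · · · · · · ·
    · · · · · · · · · · · ·
    · · · · · · · · · · · ·
    · · # # # # # # # # # ·
    · · · · # # # # # # # ·
    · · · · · # # # # # # ·
    · · · · · · · # # # # #
    · · · · · · · · # # # #
    · · · · · · · · · · # #
    · · · · · · · · · · · #
    · · · · · · · · · · · ·
T1:
  2·area = 244
  edge (22, 16)→(4, 18): d=(-18,2) inclusive
  edge (4, 18)→(8, 4): d=(4,-14) inclusive
  edge (8, 4)→(22, 16): d=(14,12) inclusive
    (4,2)@(9, 5): e=[224,18,2] → #
    (5,2)@(11, 5): e=[220,46,-22] → ·
    (4,3)@(9, 7): e=[188,26,30] → #
    (5,3)@(11, 7): e=[184,54,6] → #
    (6,3)@(13, 7): e=[180,82,-18] → ·
    (3,4)@(7, 9): e=[156,6,82] → #
    (6,4)@(13, 9): e=[144,90,10] → #
    (7,4)@(15, 9): e=[140,118,-14] → ·
    (3,5)@(7, 11): e=[120,14,110] → #
    (7,5)@(15, 11): e=[104,126,14] → #
    (8,5)@(17, 11): e=[100,154,-10] → ·
    (3,6)@(7, 13): e=[84,22,138] → #
    (6,8)@(13, 17): e=[0,122,122] → #  [on edge]
  covered (31 px):
    · · · · · · · · · · · ·
    · · · · · · · · · · · ·
    · · · · # · · · · · · ·
    · · · · # # · · · · · ·
    · · · # # # # · · · · ·
    · · · # # # # # · · · ·
    · · · # # # # # # · · ·
    · · # # # # # # # # · ·
    · · # # # # # · · · · ·
    · · · · · · · · · · · ·
    · · · · · · · · · · · ·
    · · · · · · · · · · · ·
T2:
  2·area = 30
  edge (10, 0)→(2, 14): d=(-8,14) inclusive
  edge (2, 14)→(1, 12): d=(-1,-2) inclusive
  edge (1, 12)→(10, 0): d=(9,-12) inclusive
    (3,2)@(7, 5): e=[2,19,9] → #
    (4,2)@(9, 5): e=[-26,23,33] → ·
    (2,3)@(5, 7): e=[14,13,3] → #
    (3,3)@(7, 7): e=[-14,17,27] → ·
    (2,4)@(5, 9): e=[-2,11,21] → ·
    (1,5)@(3, 11): e=[10,5,15] → #
    (2,5)@(5, 11): e=[-18,9,39] → ·
    (1,6)@(3, 13): e=[-6,3,33] → ·
  covered (3 px):
    · · · · · · · · · · · ·
    · · · · · · · · · · · ·
    · · · # · · · · · · · ·
    · · # · · · · · · · · ·
    · · · · · · · · · · · ·
    · # · · · · · · · · · ·
    · · · · · · · · · · · ·
    · · · · · · · · · · · ·
    · · · · · · · · · · · ·
    · · · · · · · · · · · ·
    · · · · · · · · · · · ·
    · · · · · · · · · · · ·
T3:
  2·area = 100  (B↔C swapped to make it positive)
  edge (22, 0)→(16, 22): d=(-6,22) inclusive
  edge (16, 22)→(12, 20): d=(-4,-2) inclusive
  edge (12, 20)→(22, 0): d=(10,-20) inclusive
    (10,1)@(21, 3): e=[4,86,10] → #
    (11,1)@(23, 3): e=[-40,90,50] → ·
    (10,2)@(21, 5): e=[-8,78,30] → ·
    (9,3)@(19, 7): e=[24,66,10] → #
    (10,3)@(21, 7): e=[-20,70,50] → ·
    (9,4)@(19, 9): e=[12,58,30] → #
    (10,4)@(21, 9): e=[-32,62,70] → ·
    (8,5)@(17, 11): e=[44,46,10] → #
    (9,5)@(19, 11): e=[0,50,50] → #  [on edge]
    (10,5)@(21, 11): e=[-44,54,90] → ·
    (8,6)@(17, 13): e=[32,38,30] → #
    (9,6)@(19, 13): e=[-12,42,70] → ·
  covered (13 px):
    · · · · · · · · · · · ·
    · · · · · · · · · · # ·
    · · · · · · · · · · · ·
    · · · · · · · · · # · ·
    · · · · · · · · · # · ·
    · · · · · · · · # # · ·
    · · · · · · · · # · · ·
    · · · · · · · # # · · ·
    · · · · · · · # # · · ·
    · · · · · · # # · · · ·
    · · · · · · · # · · · ·
    · · · · · · · · · · · ·
T4:
  2·area = 64
  edge (10, 18)→(2, 14): d=(-8,-4) inclusive
  edge (2, 14)→(14, 12): d=(12,-2) inclusive
  edge (14, 12)→(10, 18): d=(-4,6) inclusive
    (4,6)@(9, 13): e=[36,2,26] → #
    (5,6)@(11, 13): e=[44,6,14] → #
    (6,6)@(13, 13): e=[52,10,2] → #
    (7,6)@(15, 13): e=[60,14,-10] → ·
    (2,7)@(5, 15): e=[4,18,42] → #
    (3,7)@(7, 15): e=[12,22,30] → #
    (6,7)@(13, 15): e=[36,34,-6] → ·
    (2,8)@(5, 17): e=[-12,42,34] → ·
    (3,8)@(7, 17): e=[-4,46,22] → ·
    (4,8)@(9, 17): e=[4,50,10] → #
    (5,8)@(11, 17): e=[12,54,-2] → ·
    (4,9)@(9, 19): e=[-12,74,2] → ·
  covered (8 px):
    · · · · · · · · · · · ·
    · · · · · · · · · · · ·
    · · · · · · · · · · · ·
    · · · · · · · · · · · ·
    · · · · · · · · · · · ·
    · · · · · · · · · · · ·
    · · · · # # # · · · · ·
    · · # # # # · · · · · ·
    · · · · # · · · · · · ·
    · · · · · · · · · · · ·
    · · · · · · · · · · · ·
    · · · · · · · · · · · ·

Final: 89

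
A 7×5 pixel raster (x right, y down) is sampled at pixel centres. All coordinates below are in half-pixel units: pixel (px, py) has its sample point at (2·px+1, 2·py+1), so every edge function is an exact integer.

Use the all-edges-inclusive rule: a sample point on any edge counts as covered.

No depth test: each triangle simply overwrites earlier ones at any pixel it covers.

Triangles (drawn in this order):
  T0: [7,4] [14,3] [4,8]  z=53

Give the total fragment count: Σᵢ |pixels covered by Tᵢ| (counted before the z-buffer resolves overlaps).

T0:
  2·area = 25
  edge (7, 4)→(14, 3): d=(7,-1) inclusive
  edge (14, 3)→(4, 8): d=(-10,5) inclusive
  edge (4, 8)→(7, 4): d=(3,-4) inclusive
    (3,2)@(7, 5): e=[7,15,3] → #
    (4,2)@(9, 5): e=[9,5,11] → #
    (5,2)@(11, 5): e=[11,-5,19] → ·
    (2,3)@(5, 7): e=[19,5,1] → #
    (3,3)@(7, 7): e=[21,-5,9] → ·
    (4,3)@(9, 7): e=[23,-15,17] → ·
    (2,4)@(5, 9): e=[33,-15,7] → ·
  covered (3 px):
    · · · · · · ·
    · · · · · · ·
    · · · # # · ·
    · · # · · · ·
    · · · · · · ·

Final: 3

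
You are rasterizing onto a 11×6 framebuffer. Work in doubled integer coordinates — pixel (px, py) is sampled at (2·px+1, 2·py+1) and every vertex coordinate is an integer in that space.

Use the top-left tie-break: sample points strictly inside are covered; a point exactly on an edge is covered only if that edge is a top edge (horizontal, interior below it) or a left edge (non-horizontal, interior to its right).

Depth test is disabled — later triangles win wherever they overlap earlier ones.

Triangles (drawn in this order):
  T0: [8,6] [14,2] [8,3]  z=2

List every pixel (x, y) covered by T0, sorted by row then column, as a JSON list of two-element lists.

T0:
  2·area = 18  (B↔C swapped to make it positive)
  edge (8, 6)→(8, 3): d=(0,-3) top-left  bias=+0
  edge (8, 3)→(14, 2): d=(6,-1) top-left  bias=+0
  edge (14, 2)→(8, 6): d=(-6,4) right/bottom  bias=-1
    (4,1)@(9, 3): e=[3,1,14] → #
    (5,1)@(11, 3): e=[9,3,6] → #
    (6,1)@(13, 3): e=[15,5,-2] → ·
    (4,2)@(9, 5): e=[3,13,2] → #
    (5,2)@(11, 5): e=[9,15,-6] → ·
    (4,3)@(9, 7): e=[3,25,-10] → ·
  covered (3 px):
    · · · · · · · · · · ·
    · · · · # # · · · · ·
    · · · · # · · · · · ·
    · · · · · · · · · · ·
    · · · · · · · · · · ·
    · · · · · · · · · · ·

Result: [[4,1],[5,1],[4,2]]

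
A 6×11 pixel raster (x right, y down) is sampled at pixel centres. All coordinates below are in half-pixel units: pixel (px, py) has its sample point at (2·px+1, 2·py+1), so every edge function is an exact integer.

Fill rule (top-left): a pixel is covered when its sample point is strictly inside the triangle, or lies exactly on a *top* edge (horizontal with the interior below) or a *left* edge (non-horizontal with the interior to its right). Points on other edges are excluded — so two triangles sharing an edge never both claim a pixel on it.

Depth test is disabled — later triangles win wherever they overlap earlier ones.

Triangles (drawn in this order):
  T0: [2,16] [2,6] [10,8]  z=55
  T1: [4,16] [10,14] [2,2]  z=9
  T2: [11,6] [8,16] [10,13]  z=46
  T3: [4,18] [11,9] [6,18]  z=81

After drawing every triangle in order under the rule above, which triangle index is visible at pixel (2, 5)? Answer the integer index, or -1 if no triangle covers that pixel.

T0:
  2·area = 80
  edge (2, 16)→(2, 6): d=(0,-10) top-left  bias=+0
  edge (2, 6)→(10, 8): d=(8,2) right/bottom  bias=-1
  edge (10, 8)→(2, 16): d=(-8,8) right/bottom  bias=-1
    (1,3)@(3, 7): e=[10,6,64] → #
    (2,3)@(5, 7): e=[30,2,48] → #
    (3,3)@(7, 7): e=[50,-2,32] → ·
    (5,3)@(11, 7): e=[90,-10,0] → ·  [on edge]
    (1,4)@(3, 9): e=[10,22,48] → #
    (3,4)@(7, 9): e=[50,14,16] → #
    (4,4)@(9, 9): e=[70,10,0] → ·  [on edge]
    (1,5)@(3, 11): e=[10,38,32] → #
    (3,5)@(7, 11): e=[50,30,0] → ·  [on edge]
    (1,6)@(3, 13): e=[10,54,16] → #
    (2,6)@(5, 13): e=[30,50,0] → ·  [on edge]
    (1,7)@(3, 15): e=[10,70,0] → ·  [on edge]
    (0,8)@(1, 17): e=[-10,90,0] → ·  [on edge]
  covered (8 px):
    · · · · · ·
    · · · · · ·
    · · · · · ·
    · # # · · ·
    · # # # · ·
    · # # · · ·
    · # · · · ·
    · · · · · ·
    · · · · · ·
    · · · · · ·
    · · · · · ·
T1:
  2·area = 88  (B↔C swapped to make it positive)
  edge (4, 16)→(2, 2): d=(-2,-14) top-left  bias=+0
  edge (2, 2)→(10, 14): d=(8,12) right/bottom  bias=-1
  edge (10, 14)→(4, 16): d=(-6,2) right/bottom  bias=-1
    (1,2)@(3, 5): e=[8,12,68] → #
    (2,2)@(5, 5): e=[36,-12,64] → ·
    (1,3)@(3, 7): e=[4,28,56] → #
    (2,3)@(5, 7): e=[32,4,52] → #
    (3,3)@(7, 7): e=[60,-20,48] → ·
    (1,4)@(3, 9): e=[0,44,44] → #  [on edge]
    (3,4)@(7, 9): e=[56,-4,36] → ·
    (1,5)@(3, 11): e=[-4,60,32] → ·
    (2,5)@(5, 11): e=[24,36,28] → #
    (3,5)@(7, 11): e=[52,12,24] → #
    (4,5)@(9, 11): e=[80,-12,20] → ·
    (2,6)@(5, 13): e=[20,52,16] → #
    (3,7)@(7, 15): e=[44,44,0] → ·  [on edge]
    (0,8)@(1, 17): e=[-44,132,0] → ·  [on edge]
  covered (11 px):
    · · · · · ·
    · · · · · ·
    · # · · · ·
    · # # · · ·
    · # # · · ·
    · · # # · ·
    · · # # # ·
    · · # · · ·
    · · · · · ·
    · · · · · ·
    · · · · · ·
T2:
  2·area = 11  (B↔C swapped to make it positive)
  edge (11, 6)→(10, 13): d=(-1,7) right/bottom  bias=-1
  edge (10, 13)→(8, 16): d=(-2,3) right/bottom  bias=-1
  edge (8, 16)→(11, 6): d=(3,-10) top-left  bias=+0
    (4,6)@(9, 13): e=[7,3,1] → #
    (5,6)@(11, 13): e=[-7,-3,21] → ·
    (4,7)@(9, 15): e=[5,-1,7] → ·
  covered (1 px):
    · · · · · ·
    · · · · · ·
    · · · · · ·
    · · · · · ·
    · · · · · ·
    · · · · · ·
    · · · · # ·
    · · · · · ·
    · · · · · ·
    · · · · · ·
    · · · · · ·
T3:
  2·area = 18
  edge (4, 18)→(11, 9): d=(7,-9) top-left  bias=+0
  edge (11, 9)→(6, 18): d=(-5,9) right/bottom  bias=-1
  edge (6, 18)→(4, 18): d=(-2,0) right/bottom  bias=-1
    (5,4)@(11, 9): e=[0,0,18] → ·  [on edge]
    (3,7)@(7, 15): e=[6,6,6] → #
    (4,7)@(9, 15): e=[24,-12,6] → ·
    (2,8)@(5, 17): e=[2,14,2] → #
    (3,8)@(7, 17): e=[20,-4,2] → ·
    (2,9)@(5, 19): e=[16,4,-2] → ·
  covered (2 px):
    · · · · · ·
    · · · · · ·
    · · · · · ·
    · · · · · ·
    · · · · · ·
    · · · · · ·
    · · · · · ·
    · · · # · ·
    · · # · · ·
    · · · · · ·
    · · · · · ·

Z-buffer (winner per pixel, '.' = empty):
  . . . . . .
  . . . . . .
  . 1 . . . .
  . 1 1 . . .
  . 1 1 0 . .
  . 0 1 1 . .
  . 0 1 1 2 .
  . . 1 3 . .
  . . 3 . . .
  . . . . . .
  . . . . . .

Answer: 1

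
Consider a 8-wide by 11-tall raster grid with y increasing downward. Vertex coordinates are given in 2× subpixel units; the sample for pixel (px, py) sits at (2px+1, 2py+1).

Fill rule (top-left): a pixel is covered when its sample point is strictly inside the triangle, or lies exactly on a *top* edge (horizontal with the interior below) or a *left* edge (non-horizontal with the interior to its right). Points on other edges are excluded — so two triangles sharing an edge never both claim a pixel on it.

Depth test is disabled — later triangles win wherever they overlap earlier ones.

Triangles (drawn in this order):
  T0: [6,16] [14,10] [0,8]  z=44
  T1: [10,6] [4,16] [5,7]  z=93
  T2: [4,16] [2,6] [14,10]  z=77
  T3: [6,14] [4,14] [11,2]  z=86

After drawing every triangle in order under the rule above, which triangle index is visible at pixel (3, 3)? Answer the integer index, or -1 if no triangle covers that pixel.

T0:
  2·area = 100  (B↔C swapped to make it positive)
  edge (6, 16)→(0, 8): d=(-6,-8) top-left  bias=+0
  edge (0, 8)→(14, 10): d=(14,2) right/bottom  bias=-1
  edge (14, 10)→(6, 16): d=(-8,6) right/bottom  bias=-1
    (0,4)@(1, 9): e=[2,12,86] → X
    (1,4)@(3, 9): e=[18,8,74] → X
    (2,4)@(5, 9): e=[34,4,62] → X
    (3,4)@(7, 9): e=[50,0,50] → .  [on edge]
    (0,5)@(1, 11): e=[-10,40,70] → .
    (1,5)@(3, 11): e=[6,36,58] → X
    (3,5)@(7, 11): e=[38,28,34] → X
    (4,5)@(9, 11): e=[54,24,22] → X
    (5,5)@(11, 11): e=[70,20,10] → X
    (6,5)@(13, 11): e=[86,16,-2] → .
    (1,6)@(3, 13): e=[-6,64,42] → .
    (2,6)@(5, 13): e=[10,60,30] → X
  covered (12 px):
    . . . . . . . .
    . . . . . . . .
    . . . . . . . .
    . . . . . . . .
    X X X . . . . .
    . X X X X X . .
    . . X X X . . .
    . . . X . . . .
    . . . . . . . .
    . . . . . . . .
    . . . . . . . .
T1:
  2·area = 44
  edge (10, 6)→(4, 16): d=(-6,10) right/bottom  bias=-1
  edge (4, 16)→(5, 7): d=(1,-9) top-left  bias=+0
  edge (5, 7)→(10, 6): d=(5,-1) top-left  bias=+0
    (6,0)@(13, 1): e=[0,66,-22] → .  [on edge]
    (7,2)@(15, 5): e=[-44,88,0] → .  [on edge]
    (2,3)@(5, 7): e=[44,0,0] → X  [on edge]
    (3,3)@(7, 7): e=[24,18,2] → X
    (4,3)@(9, 7): e=[4,36,4] → X
    (5,3)@(11, 7): e=[-16,54,6] → .
    (2,4)@(5, 9): e=[32,2,10] → X
    (4,4)@(9, 9): e=[-8,38,14] → .
    (2,5)@(5, 11): e=[20,4,20] → X
    (3,5)@(7, 11): e=[0,22,22] → .  [on edge]
    (2,6)@(5, 13): e=[8,6,30] → X
    (3,6)@(7, 13): e=[-12,24,32] → .
    (0,10)@(1, 21): e=[0,-22,66] → .  [on edge]
  covered (7 px):
    . . . . . . . .
    . . . . . . . .
    . . . . . . . .
    . . X X X . . .
    . . X X . . . .
    . . X . . . . .
    . . X . . . . .
    . . . . . . . .
    . . . . . . . .
    . . . . . . . .
    . . . . . . . .
T2:
  2·area = 112
  edge (4, 16)→(2, 6): d=(-2,-10) top-left  bias=+0
  edge (2, 6)→(14, 10): d=(12,4) right/bottom  bias=-1
  edge (14, 10)→(4, 16): d=(-10,6) right/bottom  bias=-1
    (0,0)@(1, 1): e=[0,-56,168] → .  [on edge]
    (1,3)@(3, 7): e=[8,8,96] → X
    (2,3)@(5, 7): e=[28,0,84] → .  [on edge]
    (1,4)@(3, 9): e=[4,32,76] → X
    (2,4)@(5, 9): e=[24,24,64] → X
    (3,4)@(7, 9): e=[44,16,52] → X
    (4,4)@(9, 9): e=[64,8,40] → X
    (5,4)@(11, 9): e=[84,0,28] → .  [on edge]
    (1,5)@(3, 11): e=[0,56,56] → X  [on edge]
    (5,5)@(11, 11): e=[80,24,8] → X
    (6,5)@(13, 11): e=[100,16,-4] → .
    (1,6)@(3, 13): e=[-4,80,36] → .
    (4,6)@(9, 13): e=[56,56,0] → .  [on edge]
    (2,10)@(5, 21): e=[0,168,-56] → .  [on edge]
  covered (13 px):
    . . . . . . . .
    . . . . . . . .
    . . . . . . . .
    . X . . . . . .
    . X X X X . . .
    . X X X X X . .
    . . X X . . . .
    . . X . . . . .
    . . . . . . . .
    . . . . . . . .
    . . . . . . . .
T3:
  2·area = 24
  edge (6, 14)→(4, 14): d=(-2,0) right/bottom  bias=-1
  edge (4, 14)→(11, 2): d=(7,-12) top-left  bias=+0
  edge (11, 2)→(6, 14): d=(-5,12) right/bottom  bias=-1
    (3,4)@(7, 9): e=[10,1,13] → X
    (4,4)@(9, 9): e=[10,25,-11] → .
    (3,5)@(7, 11): e=[6,15,3] → X
    (4,5)@(9, 11): e=[6,39,-21] → .
    (2,6)@(5, 13): e=[2,5,17] → X
    (3,6)@(7, 13): e=[2,29,-7] → .
    (2,7)@(5, 15): e=[-2,19,7] → .
  covered (3 px):
    . . . . . . . .
    . . . . . . . .
    . . . . . . . .
    . . . . . . . .
    . . . X . . . .
    . . . X . . . .
    . . X . . . . .
    . . . . . . . .
    . . . . . . . .
    . . . . . . . .
    . . . . . . . .

Z-buffer (winner per pixel, '.' = empty):
  . . . . . . . .
  . . . . . . . .
  . . . . . . . .
  . 2 1 1 1 . . .
  0 2 2 3 2 . . .
  . 2 2 3 2 2 . .
  . . 3 2 0 . . .
  . . 2 0 . . . .
  . . . . . . . .
  . . . . . . . .
  . . . . . . . .

Result: 1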